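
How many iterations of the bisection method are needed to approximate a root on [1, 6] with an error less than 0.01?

We need (b-a)/2^n ≤ 0.01
(6 - 1)/2^n ≤ 0.01
5/2^n ≤ 0.01
2^n ≥ 500
n ≥ log₂(500) = 8.97
n ≥ 9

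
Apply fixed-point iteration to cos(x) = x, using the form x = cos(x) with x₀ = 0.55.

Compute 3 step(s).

Equation: cos(x) = x
Fixed-point form: x = cos(x)
x₀ = 0.55

x_1 = g(0.550000) = 0.852525
x_2 = g(0.852525) = 0.658084
x_3 = g(0.658084) = 0.791165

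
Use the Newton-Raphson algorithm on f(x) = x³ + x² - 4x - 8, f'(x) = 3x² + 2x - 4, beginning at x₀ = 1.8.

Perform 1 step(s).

f(x) = x³ + x² - 4x - 8
f'(x) = 3x² + 2x - 4
x₀ = 1.8

Newton-Raphson formula: x_{n+1} = x_n - f(x_n)/f'(x_n)

Iteration 1:
  f(1.800000) = -6.128000
  f'(1.800000) = 9.320000
  x_1 = 1.800000 - (-6.128000)/9.320000 = 2.457511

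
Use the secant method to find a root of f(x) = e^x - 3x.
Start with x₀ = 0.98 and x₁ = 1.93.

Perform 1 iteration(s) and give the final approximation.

f(x) = e^x - 3x
x₀ = 0.98, x₁ = 1.93

Secant formula: x_{n+1} = x_n - f(x_n)(x_n - x_{n-1})/(f(x_n) - f(x_{n-1}))

Iteration 1:
  f(0.980000) = -0.275544
  f(1.930000) = 1.099510
  x_2 = 1.930000 - 1.099510×(1.930000 - 0.980000)/(1.099510 - (-0.275544))
       = 1.170368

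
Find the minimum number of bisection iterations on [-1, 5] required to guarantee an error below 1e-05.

We need (b-a)/2^n ≤ 1e-05
(5 - (-1))/2^n ≤ 1e-05
6/2^n ≤ 1e-05
2^n ≥ 600000
n ≥ log₂(600000) = 19.19
n ≥ 20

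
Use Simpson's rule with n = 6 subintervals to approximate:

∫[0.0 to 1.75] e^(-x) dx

f(x) = e^(-x)
a = 0.0, b = 1.75, n = 6
h = (b - a)/n = 0.291667

Simpson's rule: (h/3)[f(x₀) + 4f(x₁) + 2f(x₂) + ... + f(xₙ)]

x_0 = 0.0000, f(x_0) = 1.000000, coefficient = 1
x_1 = 0.2917, f(x_1) = 0.747018, coefficient = 4
x_2 = 0.5833, f(x_2) = 0.558035, coefficient = 2
x_3 = 0.8750, f(x_3) = 0.416862, coefficient = 4
x_4 = 1.1667, f(x_4) = 0.311403, coefficient = 2
x_5 = 1.4583, f(x_5) = 0.232624, coefficient = 4
x_6 = 1.7500, f(x_6) = 0.173774, coefficient = 1

I ≈ (0.291667/3) × 8.498663 = 0.826259
Exact value: 0.826226
Error: 0.000033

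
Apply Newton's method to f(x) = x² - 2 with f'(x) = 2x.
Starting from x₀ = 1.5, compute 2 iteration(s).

f(x) = x² - 2
f'(x) = 2x
x₀ = 1.5

Newton-Raphson formula: x_{n+1} = x_n - f(x_n)/f'(x_n)

Iteration 1:
  f(1.500000) = 0.250000
  f'(1.500000) = 3.000000
  x_1 = 1.500000 - 0.250000/3.000000 = 1.416667
Iteration 2:
  f(1.416667) = 0.006944
  f'(1.416667) = 2.833333
  x_2 = 1.416667 - 0.006944/2.833333 = 1.414216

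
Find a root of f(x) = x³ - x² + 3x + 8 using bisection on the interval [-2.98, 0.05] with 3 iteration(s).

f(x) = x³ - x² + 3x + 8
Initial interval: [-2.98, 0.05]

Iteration 1:
  c_1 = (-2.980000 + 0.050000)/2 = -1.465000
  f(c_1) = f(-1.465000) = -1.685445
  f(a) × f(c) ≥ 0, new interval: [-1.465000, 0.050000]
Iteration 2:
  c_2 = (-1.465000 + 0.050000)/2 = -0.707500
  f(c_2) = f(-0.707500) = 5.022800
  f(a) × f(c) < 0, new interval: [-1.465000, -0.707500]
Iteration 3:
  c_3 = (-1.465000 + (-0.707500))/2 = -1.086250
  f(c_3) = f(-1.086250) = 2.279602
  f(a) × f(c) < 0, new interval: [-1.465000, -1.086250]

After 3 iteration(s), the approximation is c_3 = -1.086250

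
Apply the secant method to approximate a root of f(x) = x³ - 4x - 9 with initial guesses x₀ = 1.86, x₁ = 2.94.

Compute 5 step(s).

f(x) = x³ - 4x - 9
x₀ = 1.86, x₁ = 2.94

Secant formula: x_{n+1} = x_n - f(x_n)(x_n - x_{n-1})/(f(x_n) - f(x_{n-1}))

Iteration 1:
  f(1.860000) = -10.005144
  f(2.940000) = 4.652184
  x_2 = 2.940000 - 4.652184×(2.940000 - 1.860000)/(4.652184 - (-10.005144))
       = 2.597212
Iteration 2:
  f(2.940000) = 4.652184
  f(2.597212) = -1.869331
  x_3 = 2.597212 - (-1.869331)×(2.597212 - 2.940000)/(-1.869331 - 4.652184)
       = 2.695469
Iteration 3:
  f(2.597212) = -1.869331
  f(2.695469) = -0.197806
  x_4 = 2.695469 - (-0.197806)×(2.695469 - 2.597212)/(-0.197806 - (-1.869331))
       = 2.707096
Iteration 4:
  f(2.695469) = -0.197806
  f(2.707096) = 0.010221
  x_5 = 2.707096 - 0.010221×(2.707096 - 2.695469)/(0.010221 - (-0.197806))
       = 2.706525
Iteration 5:
  f(2.707096) = 0.010221
  f(2.706525) = -0.000051
  x_6 = 2.706525 - (-0.000051)×(2.706525 - 2.707096)/(-0.000051 - 0.010221)
       = 2.706528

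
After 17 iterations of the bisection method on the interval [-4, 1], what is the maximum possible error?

Bisection error bound: |error| ≤ (b-a)/2^n
|error| ≤ (1 - (-4))/2^17 = 5/2^17
|error| ≤ 0.0000381470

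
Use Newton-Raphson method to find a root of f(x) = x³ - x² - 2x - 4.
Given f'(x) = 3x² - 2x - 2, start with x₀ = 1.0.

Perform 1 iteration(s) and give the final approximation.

f(x) = x³ - x² - 2x - 4
f'(x) = 3x² - 2x - 2
x₀ = 1.0

Newton-Raphson formula: x_{n+1} = x_n - f(x_n)/f'(x_n)

Iteration 1:
  f(1.000000) = -6.000000
  f'(1.000000) = -1.000000
  x_1 = 1.000000 - (-6.000000)/(-1.000000) = -5.000000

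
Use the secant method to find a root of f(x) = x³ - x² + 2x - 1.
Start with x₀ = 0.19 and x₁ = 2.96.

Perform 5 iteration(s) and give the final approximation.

f(x) = x³ - x² + 2x - 1
x₀ = 0.19, x₁ = 2.96

Secant formula: x_{n+1} = x_n - f(x_n)(x_n - x_{n-1})/(f(x_n) - f(x_{n-1}))

Iteration 1:
  f(0.190000) = -0.649241
  f(2.960000) = 22.092736
  x_2 = 2.960000 - 22.092736×(2.960000 - 0.190000)/(22.092736 - (-0.649241))
       = 0.269078
Iteration 2:
  f(2.960000) = 22.092736
  f(0.269078) = -0.514764
  x_3 = 0.269078 - (-0.514764)×(0.269078 - 2.960000)/(-0.514764 - 22.092736)
       = 0.330350
Iteration 3:
  f(0.269078) = -0.514764
  f(0.330350) = -0.412380
  x_4 = 0.330350 - (-0.412380)×(0.330350 - 0.269078)/(-0.412380 - (-0.514764))
       = 0.577137
Iteration 4:
  f(0.330350) = -0.412380
  f(0.577137) = 0.013423
  x_5 = 0.577137 - 0.013423×(0.577137 - 0.330350)/(0.013423 - (-0.412380))
       = 0.569357
Iteration 5:
  f(0.577137) = 0.013423
  f(0.569357) = -0.000887
  x_6 = 0.569357 - (-0.000887)×(0.569357 - 0.577137)/(-0.000887 - 0.013423)
       = 0.569839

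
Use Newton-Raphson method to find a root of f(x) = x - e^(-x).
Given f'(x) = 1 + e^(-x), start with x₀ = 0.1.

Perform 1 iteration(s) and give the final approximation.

f(x) = x - e^(-x)
f'(x) = 1 + e^(-x)
x₀ = 0.1

Newton-Raphson formula: x_{n+1} = x_n - f(x_n)/f'(x_n)

Iteration 1:
  f(0.100000) = -0.804837
  f'(0.100000) = 1.904837
  x_1 = 0.100000 - (-0.804837)/1.904837 = 0.522523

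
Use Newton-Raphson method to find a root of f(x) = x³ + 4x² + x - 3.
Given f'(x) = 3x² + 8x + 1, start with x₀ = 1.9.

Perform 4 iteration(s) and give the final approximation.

f(x) = x³ + 4x² + x - 3
f'(x) = 3x² + 8x + 1
x₀ = 1.9

Newton-Raphson formula: x_{n+1} = x_n - f(x_n)/f'(x_n)

Iteration 1:
  f(1.900000) = 20.199000
  f'(1.900000) = 27.030000
  x_1 = 1.900000 - 20.199000/27.030000 = 1.152719
Iteration 2:
  f(1.152719) = 4.999454
  f'(1.152719) = 14.208038
  x_2 = 1.152719 - 4.999454/14.208038 = 0.800844
Iteration 3:
  f(0.800844) = 0.879872
  f'(0.800844) = 9.330807
  x_3 = 0.800844 - 0.879872/9.330807 = 0.706547
Iteration 4:
  f(0.706547) = 0.056093
  f'(0.706547) = 8.149997
  x_4 = 0.706547 - 0.056093/8.149997 = 0.699664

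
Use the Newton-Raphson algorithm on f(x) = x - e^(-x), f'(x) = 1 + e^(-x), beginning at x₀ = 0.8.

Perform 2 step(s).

f(x) = x - e^(-x)
f'(x) = 1 + e^(-x)
x₀ = 0.8

Newton-Raphson formula: x_{n+1} = x_n - f(x_n)/f'(x_n)

Iteration 1:
  f(0.800000) = 0.350671
  f'(0.800000) = 1.449329
  x_1 = 0.800000 - 0.350671/1.449329 = 0.558046
Iteration 2:
  f(0.558046) = -0.014280
  f'(0.558046) = 1.572326
  x_2 = 0.558046 - (-0.014280)/1.572326 = 0.567128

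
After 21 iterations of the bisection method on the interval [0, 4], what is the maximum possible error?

Bisection error bound: |error| ≤ (b-a)/2^n
|error| ≤ (4 - 0)/2^21 = 4/2^21
|error| ≤ 0.0000019073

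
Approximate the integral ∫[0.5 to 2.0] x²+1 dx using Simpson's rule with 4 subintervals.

f(x) = x²+1
a = 0.5, b = 2.0, n = 4
h = (b - a)/n = 0.375000

Simpson's rule: (h/3)[f(x₀) + 4f(x₁) + 2f(x₂) + ... + f(xₙ)]

x_0 = 0.5000, f(x_0) = 1.250000, coefficient = 1
x_1 = 0.8750, f(x_1) = 1.765625, coefficient = 4
x_2 = 1.2500, f(x_2) = 2.562500, coefficient = 2
x_3 = 1.6250, f(x_3) = 3.640625, coefficient = 4
x_4 = 2.0000, f(x_4) = 5.000000, coefficient = 1

I ≈ (0.375000/3) × 33.000000 = 4.125000
Exact value: 4.125000
Error: 0.000000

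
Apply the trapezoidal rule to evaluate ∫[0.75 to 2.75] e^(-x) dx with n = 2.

f(x) = e^(-x)
a = 0.75, b = 2.75, n = 2
h = (b - a)/n = 1.000000

Trapezoidal rule: (h/2)[f(x₀) + 2f(x₁) + 2f(x₂) + ... + f(xₙ)]

x_0 = 0.7500, f(x_0) = 0.472367, coefficient = 1
x_1 = 1.7500, f(x_1) = 0.173774, coefficient = 2
x_2 = 2.7500, f(x_2) = 0.063928, coefficient = 1

I ≈ (1.000000/2) × 0.883842 = 0.441921
Exact value: 0.408439
Error: 0.033482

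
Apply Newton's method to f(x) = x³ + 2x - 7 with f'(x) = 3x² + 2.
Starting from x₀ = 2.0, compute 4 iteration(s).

f(x) = x³ + 2x - 7
f'(x) = 3x² + 2
x₀ = 2.0

Newton-Raphson formula: x_{n+1} = x_n - f(x_n)/f'(x_n)

Iteration 1:
  f(2.000000) = 5.000000
  f'(2.000000) = 14.000000
  x_1 = 2.000000 - 5.000000/14.000000 = 1.642857
Iteration 2:
  f(1.642857) = 0.719752
  f'(1.642857) = 10.096939
  x_2 = 1.642857 - 0.719752/10.096939 = 1.571573
Iteration 3:
  f(1.571573) = 0.024682
  f'(1.571573) = 9.409525
  x_3 = 1.571573 - 0.024682/9.409525 = 1.568950
Iteration 4:
  f(1.568950) = 0.000032
  f'(1.568950) = 9.384811
  x_4 = 1.568950 - 0.000032/9.384811 = 1.568946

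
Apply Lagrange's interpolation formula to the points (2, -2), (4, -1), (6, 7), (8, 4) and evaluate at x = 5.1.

Lagrange interpolation formula:
P(x) = Σ yᵢ × Lᵢ(x)
where Lᵢ(x) = Π_{j≠i} (x - xⱼ)/(xᵢ - xⱼ)

L_0(5.1) = (5.1 - 4)/(2 - 4) × (5.1 - 6)/(2 - 6) × (5.1 - 8)/(2 - 8) = -0.059813
L_1(5.1) = (5.1 - 2)/(4 - 2) × (5.1 - 6)/(4 - 6) × (5.1 - 8)/(4 - 8) = 0.505688
L_2(5.1) = (5.1 - 2)/(6 - 2) × (5.1 - 4)/(6 - 4) × (5.1 - 8)/(6 - 8) = 0.618062
L_3(5.1) = (5.1 - 2)/(8 - 2) × (5.1 - 4)/(8 - 4) × (5.1 - 6)/(8 - 6) = -0.063938

P(5.1) = (-2)×L_0(5.1) + (-1)×L_1(5.1) + 7×L_2(5.1) + 4×L_3(5.1)
P(5.1) = 3.684625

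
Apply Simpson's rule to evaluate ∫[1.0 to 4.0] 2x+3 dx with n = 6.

f(x) = 2x+3
a = 1.0, b = 4.0, n = 6
h = (b - a)/n = 0.500000

Simpson's rule: (h/3)[f(x₀) + 4f(x₁) + 2f(x₂) + ... + f(xₙ)]

x_0 = 1.0000, f(x_0) = 5.000000, coefficient = 1
x_1 = 1.5000, f(x_1) = 6.000000, coefficient = 4
x_2 = 2.0000, f(x_2) = 7.000000, coefficient = 2
x_3 = 2.5000, f(x_3) = 8.000000, coefficient = 4
x_4 = 3.0000, f(x_4) = 9.000000, coefficient = 2
x_5 = 3.5000, f(x_5) = 10.000000, coefficient = 4
x_6 = 4.0000, f(x_6) = 11.000000, coefficient = 1

I ≈ (0.500000/3) × 144.000000 = 24.000000
Exact value: 24.000000
Error: 0.000000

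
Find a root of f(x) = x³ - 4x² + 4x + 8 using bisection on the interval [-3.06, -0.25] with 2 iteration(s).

f(x) = x³ - 4x² + 4x + 8
Initial interval: [-3.06, -0.25]

Iteration 1:
  c_1 = (-3.060000 + (-0.250000))/2 = -1.655000
  f(c_1) = f(-1.655000) = -14.109186
  f(a) × f(c) ≥ 0, new interval: [-1.655000, -0.250000]
Iteration 2:
  c_2 = (-1.655000 + (-0.250000))/2 = -0.952500
  f(c_2) = f(-0.952500) = -0.303187
  f(a) × f(c) ≥ 0, new interval: [-0.952500, -0.250000]

After 2 iteration(s), the approximation is c_2 = -0.952500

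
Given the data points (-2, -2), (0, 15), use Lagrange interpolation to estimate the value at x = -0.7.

Lagrange interpolation formula:
P(x) = Σ yᵢ × Lᵢ(x)
where Lᵢ(x) = Π_{j≠i} (x - xⱼ)/(xᵢ - xⱼ)

L_0(-0.7) = (-0.7 - 0)/(-2 - 0) = 0.350000
L_1(-0.7) = (-0.7 - (-2))/(0 - (-2)) = 0.650000

P(-0.7) = (-2)×L_0(-0.7) + 15×L_1(-0.7)
P(-0.7) = 9.050000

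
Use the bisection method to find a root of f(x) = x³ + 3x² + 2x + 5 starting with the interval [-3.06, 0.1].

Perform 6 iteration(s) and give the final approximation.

f(x) = x³ + 3x² + 2x + 5
Initial interval: [-3.06, 0.1]

Iteration 1:
  c_1 = (-3.060000 + 0.100000)/2 = -1.480000
  f(c_1) = f(-1.480000) = 5.369408
  f(a) × f(c) < 0, new interval: [-3.060000, -1.480000]
Iteration 2:
  c_2 = (-3.060000 + (-1.480000))/2 = -2.270000
  f(c_2) = f(-2.270000) = 4.221617
  f(a) × f(c) < 0, new interval: [-3.060000, -2.270000]
Iteration 3:
  c_3 = (-3.060000 + (-2.270000))/2 = -2.665000
  f(c_3) = f(-2.665000) = 2.049245
  f(a) × f(c) < 0, new interval: [-3.060000, -2.665000]
Iteration 4:
  c_4 = (-3.060000 + (-2.665000))/2 = -2.862500
  f(c_4) = f(-2.862500) = 0.401662
  f(a) × f(c) < 0, new interval: [-3.060000, -2.862500]
Iteration 5:
  c_5 = (-3.060000 + (-2.862500))/2 = -2.961250
  f(c_5) = f(-2.961250) = -0.582701
  f(a) × f(c) ≥ 0, new interval: [-2.961250, -2.862500]
Iteration 6:
  c_6 = (-2.961250 + (-2.862500))/2 = -2.911875
  f(c_6) = f(-2.911875) = -0.076537
  f(a) × f(c) ≥ 0, new interval: [-2.911875, -2.862500]

After 6 iteration(s), the approximation is c_6 = -2.911875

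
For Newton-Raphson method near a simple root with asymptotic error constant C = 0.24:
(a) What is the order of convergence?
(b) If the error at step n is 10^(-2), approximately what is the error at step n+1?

(a) Newton-Raphson has quadratic (order 2) convergence near simple roots.
    This means |e_{n+1}| ≈ C|e_n|².

(b) With |e_n| = 10^(-2) and C = 0.24:
    |e_{n+1}| ≈ 0.24 × (10^(-2))² = 0.24 × 10^(-4)

(a) 2 (quadratic); (b) |e_{n+1}| ≈ 2.400e-05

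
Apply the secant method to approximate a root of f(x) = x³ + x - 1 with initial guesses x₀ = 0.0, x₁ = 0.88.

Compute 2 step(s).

f(x) = x³ + x - 1
x₀ = 0.0, x₁ = 0.88

Secant formula: x_{n+1} = x_n - f(x_n)(x_n - x_{n-1})/(f(x_n) - f(x_{n-1}))

Iteration 1:
  f(0.000000) = -1.000000
  f(0.880000) = 0.561472
  x_2 = 0.880000 - 0.561472×(0.880000 - 0.000000)/(0.561472 - (-1.000000))
       = 0.563571
Iteration 2:
  f(0.880000) = 0.561472
  f(0.563571) = -0.257432
  x_3 = 0.563571 - (-0.257432)×(0.563571 - 0.880000)/(-0.257432 - 0.561472)
       = 0.663044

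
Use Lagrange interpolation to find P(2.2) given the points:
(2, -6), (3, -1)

Lagrange interpolation formula:
P(x) = Σ yᵢ × Lᵢ(x)
where Lᵢ(x) = Π_{j≠i} (x - xⱼ)/(xᵢ - xⱼ)

L_0(2.2) = (2.2 - 3)/(2 - 3) = 0.800000
L_1(2.2) = (2.2 - 2)/(3 - 2) = 0.200000

P(2.2) = (-6)×L_0(2.2) + (-1)×L_1(2.2)
P(2.2) = -5.000000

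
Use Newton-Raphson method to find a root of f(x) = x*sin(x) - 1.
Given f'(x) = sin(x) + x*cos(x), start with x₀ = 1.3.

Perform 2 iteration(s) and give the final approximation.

f(x) = x*sin(x) - 1
f'(x) = sin(x) + x*cos(x)
x₀ = 1.3

Newton-Raphson formula: x_{n+1} = x_n - f(x_n)/f'(x_n)

Iteration 1:
  f(1.300000) = 0.252626
  f'(1.300000) = 1.311307
  x_1 = 1.300000 - 0.252626/1.311307 = 1.107348
Iteration 2:
  f(1.107348) = -0.009459
  f'(1.107348) = 1.389540
  x_2 = 1.107348 - (-0.009459)/1.389540 = 1.114155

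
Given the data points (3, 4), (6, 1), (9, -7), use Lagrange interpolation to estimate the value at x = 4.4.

Lagrange interpolation formula:
P(x) = Σ yᵢ × Lᵢ(x)
where Lᵢ(x) = Π_{j≠i} (x - xⱼ)/(xᵢ - xⱼ)

L_0(4.4) = (4.4 - 6)/(3 - 6) × (4.4 - 9)/(3 - 9) = 0.408889
L_1(4.4) = (4.4 - 3)/(6 - 3) × (4.4 - 9)/(6 - 9) = 0.715556
L_2(4.4) = (4.4 - 3)/(9 - 3) × (4.4 - 6)/(9 - 6) = -0.124444

P(4.4) = 4×L_0(4.4) + 1×L_1(4.4) + (-7)×L_2(4.4)
P(4.4) = 3.222222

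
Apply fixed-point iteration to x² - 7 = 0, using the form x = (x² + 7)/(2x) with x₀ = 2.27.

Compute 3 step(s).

Equation: x² - 7 = 0
Fixed-point form: x = (x² + 7)/(2x)
x₀ = 2.27

x_1 = g(2.270000) = 2.676850
x_2 = g(2.676850) = 2.645932
x_3 = g(2.645932) = 2.645751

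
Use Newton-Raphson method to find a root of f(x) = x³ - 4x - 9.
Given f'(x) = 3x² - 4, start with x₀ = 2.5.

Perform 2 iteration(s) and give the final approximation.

f(x) = x³ - 4x - 9
f'(x) = 3x² - 4
x₀ = 2.5

Newton-Raphson formula: x_{n+1} = x_n - f(x_n)/f'(x_n)

Iteration 1:
  f(2.500000) = -3.375000
  f'(2.500000) = 14.750000
  x_1 = 2.500000 - (-3.375000)/14.750000 = 2.728814
Iteration 2:
  f(2.728814) = 0.404647
  f'(2.728814) = 18.339270
  x_2 = 2.728814 - 0.404647/18.339270 = 2.706749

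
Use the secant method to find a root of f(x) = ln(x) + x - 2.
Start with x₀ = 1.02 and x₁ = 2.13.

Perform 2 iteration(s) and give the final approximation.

f(x) = ln(x) + x - 2
x₀ = 1.02, x₁ = 2.13

Secant formula: x_{n+1} = x_n - f(x_n)(x_n - x_{n-1})/(f(x_n) - f(x_{n-1}))

Iteration 1:
  f(1.020000) = -0.960197
  f(2.130000) = 0.886122
  x_2 = 2.130000 - 0.886122×(2.130000 - 1.020000)/(0.886122 - (-0.960197))
       = 1.597267
Iteration 2:
  f(2.130000) = 0.886122
  f(1.597267) = 0.065561
  x_3 = 1.597267 - 0.065561×(1.597267 - 2.130000)/(0.065561 - 0.886122)
       = 1.554703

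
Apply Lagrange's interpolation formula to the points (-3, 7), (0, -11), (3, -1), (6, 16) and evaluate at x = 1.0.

Lagrange interpolation formula:
P(x) = Σ yᵢ × Lᵢ(x)
where Lᵢ(x) = Π_{j≠i} (x - xⱼ)/(xᵢ - xⱼ)

L_0(1.0) = (1.0 - 0)/(-3 - 0) × (1.0 - 3)/(-3 - 3) × (1.0 - 6)/(-3 - 6) = -0.061728
L_1(1.0) = (1.0 - (-3))/(0 - (-3)) × (1.0 - 3)/(0 - 3) × (1.0 - 6)/(0 - 6) = 0.740741
L_2(1.0) = (1.0 - (-3))/(3 - (-3)) × (1.0 - 0)/(3 - 0) × (1.0 - 6)/(3 - 6) = 0.370370
L_3(1.0) = (1.0 - (-3))/(6 - (-3)) × (1.0 - 0)/(6 - 0) × (1.0 - 3)/(6 - 3) = -0.049383

P(1.0) = 7×L_0(1.0) + (-11)×L_1(1.0) + (-1)×L_2(1.0) + 16×L_3(1.0)
P(1.0) = -9.740741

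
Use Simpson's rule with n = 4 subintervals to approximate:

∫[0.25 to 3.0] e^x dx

f(x) = e^x
a = 0.25, b = 3.0, n = 4
h = (b - a)/n = 0.687500

Simpson's rule: (h/3)[f(x₀) + 4f(x₁) + 2f(x₂) + ... + f(xₙ)]

x_0 = 0.2500, f(x_0) = 1.284025, coefficient = 1
x_1 = 0.9375, f(x_1) = 2.553589, coefficient = 4
x_2 = 1.6250, f(x_2) = 5.078419, coefficient = 2
x_3 = 2.3125, f(x_3) = 10.099642, coefficient = 4
x_4 = 3.0000, f(x_4) = 20.085537, coefficient = 1

I ≈ (0.687500/3) × 82.139327 = 18.823596
Exact value: 18.801512
Error: 0.022084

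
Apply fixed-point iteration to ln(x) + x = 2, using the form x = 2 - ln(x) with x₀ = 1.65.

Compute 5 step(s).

Equation: ln(x) + x = 2
Fixed-point form: x = 2 - ln(x)
x₀ = 1.65

x_1 = g(1.650000) = 1.499225
x_2 = g(1.499225) = 1.595052
x_3 = g(1.595052) = 1.533094
x_4 = g(1.533094) = 1.572712
x_5 = g(1.572712) = 1.547198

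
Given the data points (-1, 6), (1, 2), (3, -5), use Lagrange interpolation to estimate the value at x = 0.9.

Lagrange interpolation formula:
P(x) = Σ yᵢ × Lᵢ(x)
where Lᵢ(x) = Π_{j≠i} (x - xⱼ)/(xᵢ - xⱼ)

L_0(0.9) = (0.9 - 1)/(-1 - 1) × (0.9 - 3)/(-1 - 3) = 0.026250
L_1(0.9) = (0.9 - (-1))/(1 - (-1)) × (0.9 - 3)/(1 - 3) = 0.997500
L_2(0.9) = (0.9 - (-1))/(3 - (-1)) × (0.9 - 1)/(3 - 1) = -0.023750

P(0.9) = 6×L_0(0.9) + 2×L_1(0.9) + (-5)×L_2(0.9)
P(0.9) = 2.271250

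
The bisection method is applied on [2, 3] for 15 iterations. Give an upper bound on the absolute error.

Bisection error bound: |error| ≤ (b-a)/2^n
|error| ≤ (3 - 2)/2^15 = 1/2^15
|error| ≤ 0.0000305176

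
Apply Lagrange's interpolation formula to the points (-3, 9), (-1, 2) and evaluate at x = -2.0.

Lagrange interpolation formula:
P(x) = Σ yᵢ × Lᵢ(x)
where Lᵢ(x) = Π_{j≠i} (x - xⱼ)/(xᵢ - xⱼ)

L_0(-2.0) = (-2.0 - (-1))/(-3 - (-1)) = 0.500000
L_1(-2.0) = (-2.0 - (-3))/(-1 - (-3)) = 0.500000

P(-2.0) = 9×L_0(-2.0) + 2×L_1(-2.0)
P(-2.0) = 5.500000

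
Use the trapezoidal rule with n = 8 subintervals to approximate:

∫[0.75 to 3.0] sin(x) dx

f(x) = sin(x)
a = 0.75, b = 3.0, n = 8
h = (b - a)/n = 0.281250

Trapezoidal rule: (h/2)[f(x₀) + 2f(x₁) + 2f(x₂) + ... + f(xₙ)]

x_0 = 0.7500, f(x_0) = 0.681639, coefficient = 1
x_1 = 1.0312, f(x_1) = 0.857942, coefficient = 2
x_2 = 1.3125, f(x_2) = 0.966827, coefficient = 2
x_3 = 1.5938, f(x_3) = 0.999737, coefficient = 2
x_4 = 1.8750, f(x_4) = 0.954086, coefficient = 2
x_5 = 2.1562, f(x_5) = 0.833461, coefficient = 2
x_6 = 2.4375, f(x_6) = 0.647343, coefficient = 2
x_7 = 2.7188, f(x_7) = 0.410354, coefficient = 2
x_8 = 3.0000, f(x_8) = 0.141120, coefficient = 1

I ≈ (0.281250/2) × 12.162257 = 1.710317
Exact value: 1.721681
Error: 0.011364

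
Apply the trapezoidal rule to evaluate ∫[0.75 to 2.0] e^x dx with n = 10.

f(x) = e^x
a = 0.75, b = 2.0, n = 10
h = (b - a)/n = 0.125000

Trapezoidal rule: (h/2)[f(x₀) + 2f(x₁) + 2f(x₂) + ... + f(xₙ)]

x_0 = 0.7500, f(x_0) = 2.117000, coefficient = 1
x_1 = 0.8750, f(x_1) = 2.398875, coefficient = 2
x_2 = 1.0000, f(x_2) = 2.718282, coefficient = 2
x_3 = 1.1250, f(x_3) = 3.080217, coefficient = 2
x_4 = 1.2500, f(x_4) = 3.490343, coefficient = 2
x_5 = 1.3750, f(x_5) = 3.955077, coefficient = 2
x_6 = 1.5000, f(x_6) = 4.481689, coefficient = 2
x_7 = 1.6250, f(x_7) = 5.078419, coefficient = 2
x_8 = 1.7500, f(x_8) = 5.754603, coefficient = 2
x_9 = 1.8750, f(x_9) = 6.520819, coefficient = 2
x_10 = 2.0000, f(x_10) = 7.389056, coefficient = 1

I ≈ (0.125000/2) × 84.462703 = 5.278919
Exact value: 5.272056
Error: 0.006863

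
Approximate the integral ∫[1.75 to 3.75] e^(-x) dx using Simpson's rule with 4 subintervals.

f(x) = e^(-x)
a = 1.75, b = 3.75, n = 4
h = (b - a)/n = 0.500000

Simpson's rule: (h/3)[f(x₀) + 4f(x₁) + 2f(x₂) + ... + f(xₙ)]

x_0 = 1.7500, f(x_0) = 0.173774, coefficient = 1
x_1 = 2.2500, f(x_1) = 0.105399, coefficient = 4
x_2 = 2.7500, f(x_2) = 0.063928, coefficient = 2
x_3 = 3.2500, f(x_3) = 0.038774, coefficient = 4
x_4 = 3.7500, f(x_4) = 0.023518, coefficient = 1

I ≈ (0.500000/3) × 0.901841 = 0.150307
Exact value: 0.150256
Error: 0.000051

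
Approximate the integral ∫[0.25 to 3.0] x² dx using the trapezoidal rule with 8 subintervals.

f(x) = x²
a = 0.25, b = 3.0, n = 8
h = (b - a)/n = 0.343750

Trapezoidal rule: (h/2)[f(x₀) + 2f(x₁) + 2f(x₂) + ... + f(xₙ)]

x_0 = 0.2500, f(x_0) = 0.062500, coefficient = 1
x_1 = 0.5938, f(x_1) = 0.352539, coefficient = 2
x_2 = 0.9375, f(x_2) = 0.878906, coefficient = 2
x_3 = 1.2812, f(x_3) = 1.641602, coefficient = 2
x_4 = 1.6250, f(x_4) = 2.640625, coefficient = 2
x_5 = 1.9688, f(x_5) = 3.875977, coefficient = 2
x_6 = 2.3125, f(x_6) = 5.347656, coefficient = 2
x_7 = 2.6562, f(x_7) = 7.055664, coefficient = 2
x_8 = 3.0000, f(x_8) = 9.000000, coefficient = 1

I ≈ (0.343750/2) × 52.648438 = 9.048950
Exact value: 8.994792
Error: 0.054159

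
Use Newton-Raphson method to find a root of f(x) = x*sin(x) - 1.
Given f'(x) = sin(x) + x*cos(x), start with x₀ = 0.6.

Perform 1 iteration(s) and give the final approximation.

f(x) = x*sin(x) - 1
f'(x) = sin(x) + x*cos(x)
x₀ = 0.6

Newton-Raphson formula: x_{n+1} = x_n - f(x_n)/f'(x_n)

Iteration 1:
  f(0.600000) = -0.661215
  f'(0.600000) = 1.059844
  x_1 = 0.600000 - (-0.661215)/1.059844 = 1.223879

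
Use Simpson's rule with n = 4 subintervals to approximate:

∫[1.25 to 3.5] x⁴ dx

f(x) = x⁴
a = 1.25, b = 3.5, n = 4
h = (b - a)/n = 0.562500

Simpson's rule: (h/3)[f(x₀) + 4f(x₁) + 2f(x₂) + ... + f(xₙ)]

x_0 = 1.2500, f(x_0) = 2.441406, coefficient = 1
x_1 = 1.8125, f(x_1) = 10.792252, coefficient = 4
x_2 = 2.3750, f(x_2) = 31.816650, coefficient = 2
x_3 = 2.9375, f(x_3) = 74.458023, coefficient = 4
x_4 = 3.5000, f(x_4) = 150.062500, coefficient = 1

I ≈ (0.562500/3) × 557.138306 = 104.463432
Exact value: 104.433398
Error: 0.030034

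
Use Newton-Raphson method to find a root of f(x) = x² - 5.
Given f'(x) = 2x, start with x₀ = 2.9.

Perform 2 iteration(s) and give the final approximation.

f(x) = x² - 5
f'(x) = 2x
x₀ = 2.9

Newton-Raphson formula: x_{n+1} = x_n - f(x_n)/f'(x_n)

Iteration 1:
  f(2.900000) = 3.410000
  f'(2.900000) = 5.800000
  x_1 = 2.900000 - 3.410000/5.800000 = 2.312069
Iteration 2:
  f(2.312069) = 0.345663
  f'(2.312069) = 4.624138
  x_2 = 2.312069 - 0.345663/4.624138 = 2.237317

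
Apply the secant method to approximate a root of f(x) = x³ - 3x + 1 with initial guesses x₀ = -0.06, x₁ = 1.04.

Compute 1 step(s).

f(x) = x³ - 3x + 1
x₀ = -0.06, x₁ = 1.04

Secant formula: x_{n+1} = x_n - f(x_n)(x_n - x_{n-1})/(f(x_n) - f(x_{n-1}))

Iteration 1:
  f(-0.060000) = 1.179784
  f(1.040000) = -0.995136
  x_2 = 1.040000 - (-0.995136)×(1.040000 - (-0.060000))/(-0.995136 - 1.179784)
       = 0.536694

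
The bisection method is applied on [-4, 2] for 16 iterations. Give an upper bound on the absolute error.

Bisection error bound: |error| ≤ (b-a)/2^n
|error| ≤ (2 - (-4))/2^16 = 6/2^16
|error| ≤ 0.0000915527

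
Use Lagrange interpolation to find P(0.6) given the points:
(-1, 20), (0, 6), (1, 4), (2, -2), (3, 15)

Lagrange interpolation formula:
P(x) = Σ yᵢ × Lᵢ(x)
where Lᵢ(x) = Π_{j≠i} (x - xⱼ)/(xᵢ - xⱼ)

L_0(0.6) = (0.6 - 0)/(-1 - 0) × (0.6 - 1)/(-1 - 1) × (0.6 - 2)/(-1 - 2) × (0.6 - 3)/(-1 - 3) = -0.033600
L_1(0.6) = (0.6 - (-1))/(0 - (-1)) × (0.6 - 1)/(0 - 1) × (0.6 - 2)/(0 - 2) × (0.6 - 3)/(0 - 3) = 0.358400
L_2(0.6) = (0.6 - (-1))/(1 - (-1)) × (0.6 - 0)/(1 - 0) × (0.6 - 2)/(1 - 2) × (0.6 - 3)/(1 - 3) = 0.806400
L_3(0.6) = (0.6 - (-1))/(2 - (-1)) × (0.6 - 0)/(2 - 0) × (0.6 - 1)/(2 - 1) × (0.6 - 3)/(2 - 3) = -0.153600
L_4(0.6) = (0.6 - (-1))/(3 - (-1)) × (0.6 - 0)/(3 - 0) × (0.6 - 1)/(3 - 1) × (0.6 - 2)/(3 - 2) = 0.022400

P(0.6) = 20×L_0(0.6) + 6×L_1(0.6) + 4×L_2(0.6) + (-2)×L_3(0.6) + 15×L_4(0.6)
P(0.6) = 5.347200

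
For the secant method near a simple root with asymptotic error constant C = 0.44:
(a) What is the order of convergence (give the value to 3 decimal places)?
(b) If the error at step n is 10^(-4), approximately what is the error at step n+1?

(a) Secant method has superlinear convergence with order φ = (1+√5)/2 ≈ 1.618.
    This means |e_{n+1}| ≈ C|e_n|^1.618.

(b) With |e_n| = 10^(-4) and C = 0.44:
    |e_{n+1}| ≈ 0.44 × (10^(-4))^1.618 = 0.44 × 10^(-6.47)

(a) ≈ 1.618 (golden ratio); (b) |e_{n+1}| ≈ 1.484e-07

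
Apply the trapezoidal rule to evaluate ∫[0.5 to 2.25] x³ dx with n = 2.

f(x) = x³
a = 0.5, b = 2.25, n = 2
h = (b - a)/n = 0.875000

Trapezoidal rule: (h/2)[f(x₀) + 2f(x₁) + 2f(x₂) + ... + f(xₙ)]

x_0 = 0.5000, f(x_0) = 0.125000, coefficient = 1
x_1 = 1.3750, f(x_1) = 2.599609, coefficient = 2
x_2 = 2.2500, f(x_2) = 11.390625, coefficient = 1

I ≈ (0.875000/2) × 16.714844 = 7.312744
Exact value: 6.391602
Error: 0.921143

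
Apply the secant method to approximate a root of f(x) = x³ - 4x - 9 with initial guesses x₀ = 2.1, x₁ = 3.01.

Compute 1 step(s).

f(x) = x³ - 4x - 9
x₀ = 2.1, x₁ = 3.01

Secant formula: x_{n+1} = x_n - f(x_n)(x_n - x_{n-1})/(f(x_n) - f(x_{n-1}))

Iteration 1:
  f(2.100000) = -8.139000
  f(3.010000) = 6.230901
  x_2 = 3.010000 - 6.230901×(3.010000 - 2.100000)/(6.230901 - (-8.139000))
       = 2.615417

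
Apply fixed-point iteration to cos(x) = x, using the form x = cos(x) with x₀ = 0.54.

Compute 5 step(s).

Equation: cos(x) = x
Fixed-point form: x = cos(x)
x₀ = 0.54

x_1 = g(0.540000) = 0.857709
x_2 = g(0.857709) = 0.654172
x_3 = g(0.654172) = 0.793552
x_4 = g(0.793552) = 0.701318
x_5 = g(0.701318) = 0.763993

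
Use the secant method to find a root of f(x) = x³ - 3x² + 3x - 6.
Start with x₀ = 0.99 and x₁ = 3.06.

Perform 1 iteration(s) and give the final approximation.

f(x) = x³ - 3x² + 3x - 6
x₀ = 0.99, x₁ = 3.06

Secant formula: x_{n+1} = x_n - f(x_n)(x_n - x_{n-1})/(f(x_n) - f(x_{n-1}))

Iteration 1:
  f(0.990000) = -5.000001
  f(3.060000) = 3.741816
  x_2 = 3.060000 - 3.741816×(3.060000 - 0.990000)/(3.741816 - (-5.000001))
       = 2.173965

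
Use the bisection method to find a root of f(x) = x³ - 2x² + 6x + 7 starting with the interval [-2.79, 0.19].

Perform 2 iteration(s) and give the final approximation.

f(x) = x³ - 2x² + 6x + 7
Initial interval: [-2.79, 0.19]

Iteration 1:
  c_1 = (-2.790000 + 0.190000)/2 = -1.300000
  f(c_1) = f(-1.300000) = -6.377000
  f(a) × f(c) ≥ 0, new interval: [-1.300000, 0.190000]
Iteration 2:
  c_2 = (-1.300000 + 0.190000)/2 = -0.555000
  f(c_2) = f(-0.555000) = 2.882996
  f(a) × f(c) < 0, new interval: [-1.300000, -0.555000]

After 2 iteration(s), the approximation is c_2 = -0.555000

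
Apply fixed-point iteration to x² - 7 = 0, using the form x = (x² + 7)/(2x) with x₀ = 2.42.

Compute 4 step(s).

Equation: x² - 7 = 0
Fixed-point form: x = (x² + 7)/(2x)
x₀ = 2.42

x_1 = g(2.420000) = 2.656281
x_2 = g(2.656281) = 2.645772
x_3 = g(2.645772) = 2.645751
x_4 = g(2.645751) = 2.645751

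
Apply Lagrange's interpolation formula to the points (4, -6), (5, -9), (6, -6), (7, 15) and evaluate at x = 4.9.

Lagrange interpolation formula:
P(x) = Σ yᵢ × Lᵢ(x)
where Lᵢ(x) = Π_{j≠i} (x - xⱼ)/(xᵢ - xⱼ)

L_0(4.9) = (4.9 - 5)/(4 - 5) × (4.9 - 6)/(4 - 6) × (4.9 - 7)/(4 - 7) = 0.038500
L_1(4.9) = (4.9 - 4)/(5 - 4) × (4.9 - 6)/(5 - 6) × (4.9 - 7)/(5 - 7) = 1.039500
L_2(4.9) = (4.9 - 4)/(6 - 4) × (4.9 - 5)/(6 - 5) × (4.9 - 7)/(6 - 7) = -0.094500
L_3(4.9) = (4.9 - 4)/(7 - 4) × (4.9 - 5)/(7 - 5) × (4.9 - 6)/(7 - 6) = 0.016500

P(4.9) = (-6)×L_0(4.9) + (-9)×L_1(4.9) + (-6)×L_2(4.9) + 15×L_3(4.9)
P(4.9) = -8.772000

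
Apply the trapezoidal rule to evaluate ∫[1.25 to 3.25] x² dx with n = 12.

f(x) = x²
a = 1.25, b = 3.25, n = 12
h = (b - a)/n = 0.166667

Trapezoidal rule: (h/2)[f(x₀) + 2f(x₁) + 2f(x₂) + ... + f(xₙ)]

x_0 = 1.2500, f(x_0) = 1.562500, coefficient = 1
x_1 = 1.4167, f(x_1) = 2.006944, coefficient = 2
x_2 = 1.5833, f(x_2) = 2.506944, coefficient = 2
x_3 = 1.7500, f(x_3) = 3.062500, coefficient = 2
x_4 = 1.9167, f(x_4) = 3.673611, coefficient = 2
x_5 = 2.0833, f(x_5) = 4.340278, coefficient = 2
x_6 = 2.2500, f(x_6) = 5.062500, coefficient = 2
x_7 = 2.4167, f(x_7) = 5.840278, coefficient = 2
x_8 = 2.5833, f(x_8) = 6.673611, coefficient = 2
x_9 = 2.7500, f(x_9) = 7.562500, coefficient = 2
x_10 = 2.9167, f(x_10) = 8.506944, coefficient = 2
x_11 = 3.0833, f(x_11) = 9.506944, coefficient = 2
x_12 = 3.2500, f(x_12) = 10.562500, coefficient = 1

I ≈ (0.166667/2) × 129.611111 = 10.800926
Exact value: 10.791667
Error: 0.009259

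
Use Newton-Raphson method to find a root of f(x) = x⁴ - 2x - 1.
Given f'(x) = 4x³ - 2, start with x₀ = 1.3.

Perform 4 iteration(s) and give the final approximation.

f(x) = x⁴ - 2x - 1
f'(x) = 4x³ - 2
x₀ = 1.3

Newton-Raphson formula: x_{n+1} = x_n - f(x_n)/f'(x_n)

Iteration 1:
  f(1.300000) = -0.743900
  f'(1.300000) = 6.788000
  x_1 = 1.300000 - (-0.743900)/6.788000 = 1.409590
Iteration 2:
  f(1.409590) = 0.128771
  f'(1.409590) = 9.203116
  x_2 = 1.409590 - 0.128771/9.203116 = 1.395598
Iteration 3:
  f(1.395598) = 0.002319
  f'(1.395598) = 8.872799
  x_3 = 1.395598 - 0.002319/8.872799 = 1.395337
Iteration 4:
  f(1.395337) = 0.000001
  f'(1.395337) = 8.866693
  x_4 = 1.395337 - 0.000001/8.866693 = 1.395337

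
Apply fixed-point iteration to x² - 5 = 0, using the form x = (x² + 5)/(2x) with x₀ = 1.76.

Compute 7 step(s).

Equation: x² - 5 = 0
Fixed-point form: x = (x² + 5)/(2x)
x₀ = 1.76

x_1 = g(1.760000) = 2.300455
x_2 = g(2.300455) = 2.236969
x_3 = g(2.236969) = 2.236068
x_4 = g(2.236068) = 2.236068
x_5 = g(2.236068) = 2.236068
x_6 = g(2.236068) = 2.236068
x_7 = g(2.236068) = 2.236068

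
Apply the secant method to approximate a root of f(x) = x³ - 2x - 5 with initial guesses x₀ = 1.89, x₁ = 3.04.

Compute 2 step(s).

f(x) = x³ - 2x - 5
x₀ = 1.89, x₁ = 3.04

Secant formula: x_{n+1} = x_n - f(x_n)(x_n - x_{n-1})/(f(x_n) - f(x_{n-1}))

Iteration 1:
  f(1.890000) = -2.028731
  f(3.040000) = 17.014464
  x_2 = 3.040000 - 17.014464×(3.040000 - 1.890000)/(17.014464 - (-2.028731))
       = 2.012513
Iteration 2:
  f(3.040000) = 17.014464
  f(2.012513) = -0.873928
  x_3 = 2.012513 - (-0.873928)×(2.012513 - 3.040000)/(-0.873928 - 17.014464)
       = 2.062710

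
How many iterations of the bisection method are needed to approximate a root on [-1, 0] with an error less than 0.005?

We need (b-a)/2^n ≤ 0.005
(0 - (-1))/2^n ≤ 0.005
1/2^n ≤ 0.005
2^n ≥ 200
n ≥ log₂(200) = 7.64
n ≥ 8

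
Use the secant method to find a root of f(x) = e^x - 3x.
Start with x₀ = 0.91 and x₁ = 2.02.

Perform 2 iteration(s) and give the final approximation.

f(x) = e^x - 3x
x₀ = 0.91, x₁ = 2.02

Secant formula: x_{n+1} = x_n - f(x_n)(x_n - x_{n-1})/(f(x_n) - f(x_{n-1}))

Iteration 1:
  f(0.910000) = -0.245677
  f(2.020000) = 1.478325
  x_2 = 2.020000 - 1.478325×(2.020000 - 0.910000)/(1.478325 - (-0.245677))
       = 1.068180
Iteration 2:
  f(2.020000) = 1.478325
  f(1.068180) = -0.294462
  x_3 = 1.068180 - (-0.294462)×(1.068180 - 2.020000)/(-0.294462 - 1.478325)
       = 1.226278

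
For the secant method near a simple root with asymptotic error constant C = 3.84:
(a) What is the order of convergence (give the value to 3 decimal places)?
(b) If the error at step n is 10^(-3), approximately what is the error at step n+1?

(a) Secant method has superlinear convergence with order φ = (1+√5)/2 ≈ 1.618.
    This means |e_{n+1}| ≈ C|e_n|^1.618.

(b) With |e_n| = 10^(-3) and C = 3.84:
    |e_{n+1}| ≈ 3.84 × (10^(-3))^1.618 = 3.84 × 10^(-4.85)

(a) ≈ 1.618 (golden ratio); (b) |e_{n+1}| ≈ 5.373e-05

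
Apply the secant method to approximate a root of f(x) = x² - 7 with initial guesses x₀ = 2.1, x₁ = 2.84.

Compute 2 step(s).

f(x) = x² - 7
x₀ = 2.1, x₁ = 2.84

Secant formula: x_{n+1} = x_n - f(x_n)(x_n - x_{n-1})/(f(x_n) - f(x_{n-1}))

Iteration 1:
  f(2.100000) = -2.590000
  f(2.840000) = 1.065600
  x_2 = 2.840000 - 1.065600×(2.840000 - 2.100000)/(1.065600 - (-2.590000))
       = 2.624291
Iteration 2:
  f(2.840000) = 1.065600
  f(2.624291) = -0.113094
  x_3 = 2.624291 - (-0.113094)×(2.624291 - 2.840000)/(-0.113094 - 1.065600)
       = 2.644988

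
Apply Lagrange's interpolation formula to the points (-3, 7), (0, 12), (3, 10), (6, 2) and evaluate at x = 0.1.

Lagrange interpolation formula:
P(x) = Σ yᵢ × Lᵢ(x)
where Lᵢ(x) = Π_{j≠i} (x - xⱼ)/(xᵢ - xⱼ)

L_0(0.1) = (0.1 - 0)/(-3 - 0) × (0.1 - 3)/(-3 - 3) × (0.1 - 6)/(-3 - 6) = -0.010562
L_1(0.1) = (0.1 - (-3))/(0 - (-3)) × (0.1 - 3)/(0 - 3) × (0.1 - 6)/(0 - 6) = 0.982241
L_2(0.1) = (0.1 - (-3))/(3 - (-3)) × (0.1 - 0)/(3 - 0) × (0.1 - 6)/(3 - 6) = 0.033870
L_3(0.1) = (0.1 - (-3))/(6 - (-3)) × (0.1 - 0)/(6 - 0) × (0.1 - 3)/(6 - 3) = -0.005549

P(0.1) = 7×L_0(0.1) + 12×L_1(0.1) + 10×L_2(0.1) + 2×L_3(0.1)
P(0.1) = 12.040562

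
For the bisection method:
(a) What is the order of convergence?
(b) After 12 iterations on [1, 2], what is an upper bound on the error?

(a) Bisection has linear (order 1) convergence; the error is halved each step.

(b) Error bound = (b-a)/2^n = (2 - 1)/2^{12}
    = 1/2^{12}

(a) 1 (linear); (b) error ≤ 2.44e-04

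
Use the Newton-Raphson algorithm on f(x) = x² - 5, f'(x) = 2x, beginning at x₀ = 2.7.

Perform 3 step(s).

f(x) = x² - 5
f'(x) = 2x
x₀ = 2.7

Newton-Raphson formula: x_{n+1} = x_n - f(x_n)/f'(x_n)

Iteration 1:
  f(2.700000) = 2.290000
  f'(2.700000) = 5.400000
  x_1 = 2.700000 - 2.290000/5.400000 = 2.275926
Iteration 2:
  f(2.275926) = 0.179839
  f'(2.275926) = 4.551852
  x_2 = 2.275926 - 0.179839/4.551852 = 2.236417
Iteration 3:
  f(2.236417) = 0.001561
  f'(2.236417) = 4.472834
  x_3 = 2.236417 - 0.001561/4.472834 = 2.236068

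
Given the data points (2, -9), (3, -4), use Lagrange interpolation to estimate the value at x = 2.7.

Lagrange interpolation formula:
P(x) = Σ yᵢ × Lᵢ(x)
where Lᵢ(x) = Π_{j≠i} (x - xⱼ)/(xᵢ - xⱼ)

L_0(2.7) = (2.7 - 3)/(2 - 3) = 0.300000
L_1(2.7) = (2.7 - 2)/(3 - 2) = 0.700000

P(2.7) = (-9)×L_0(2.7) + (-4)×L_1(2.7)
P(2.7) = -5.500000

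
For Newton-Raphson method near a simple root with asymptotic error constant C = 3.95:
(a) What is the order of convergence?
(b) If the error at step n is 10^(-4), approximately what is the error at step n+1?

(a) Newton-Raphson has quadratic (order 2) convergence near simple roots.
    This means |e_{n+1}| ≈ C|e_n|².

(b) With |e_n| = 10^(-4) and C = 3.95:
    |e_{n+1}| ≈ 3.95 × (10^(-4))² = 3.95 × 10^(-8)

(a) 2 (quadratic); (b) |e_{n+1}| ≈ 3.950e-08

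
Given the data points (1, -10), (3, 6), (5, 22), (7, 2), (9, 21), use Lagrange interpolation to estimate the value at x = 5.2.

Lagrange interpolation formula:
P(x) = Σ yᵢ × Lᵢ(x)
where Lᵢ(x) = Π_{j≠i} (x - xⱼ)/(xᵢ - xⱼ)

L_0(5.2) = (5.2 - 3)/(1 - 3) × (5.2 - 5)/(1 - 5) × (5.2 - 7)/(1 - 7) × (5.2 - 9)/(1 - 9) = 0.007838
L_1(5.2) = (5.2 - 1)/(3 - 1) × (5.2 - 5)/(3 - 5) × (5.2 - 7)/(3 - 7) × (5.2 - 9)/(3 - 9) = -0.059850
L_2(5.2) = (5.2 - 1)/(5 - 1) × (5.2 - 3)/(5 - 3) × (5.2 - 7)/(5 - 7) × (5.2 - 9)/(5 - 9) = 0.987525
L_3(5.2) = (5.2 - 1)/(7 - 1) × (5.2 - 3)/(7 - 3) × (5.2 - 5)/(7 - 5) × (5.2 - 9)/(7 - 9) = 0.073150
L_4(5.2) = (5.2 - 1)/(9 - 1) × (5.2 - 3)/(9 - 3) × (5.2 - 5)/(9 - 5) × (5.2 - 7)/(9 - 7) = -0.008663

P(5.2) = (-10)×L_0(5.2) + 6×L_1(5.2) + 22×L_2(5.2) + 2×L_3(5.2) + 21×L_4(5.2)
P(5.2) = 21.252463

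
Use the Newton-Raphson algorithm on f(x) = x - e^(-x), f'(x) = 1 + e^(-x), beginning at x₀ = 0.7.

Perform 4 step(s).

f(x) = x - e^(-x)
f'(x) = 1 + e^(-x)
x₀ = 0.7

Newton-Raphson formula: x_{n+1} = x_n - f(x_n)/f'(x_n)

Iteration 1:
  f(0.700000) = 0.203415
  f'(0.700000) = 1.496585
  x_1 = 0.700000 - 0.203415/1.496585 = 0.564081
Iteration 2:
  f(0.564081) = -0.004802
  f'(0.564081) = 1.568883
  x_2 = 0.564081 - (-0.004802)/1.568883 = 0.567142
Iteration 3:
  f(0.567142) = -0.000003
  f'(0.567142) = 1.567144
  x_3 = 0.567142 - (-0.000003)/1.567144 = 0.567143
Iteration 4:
  f(0.567143) = 0.000000
  f'(0.567143) = 1.567143
  x_4 = 0.567143 - 0.000000/1.567143 = 0.567143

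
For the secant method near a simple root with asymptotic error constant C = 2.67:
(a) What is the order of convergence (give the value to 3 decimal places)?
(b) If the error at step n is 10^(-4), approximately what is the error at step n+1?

(a) Secant method has superlinear convergence with order φ = (1+√5)/2 ≈ 1.618.
    This means |e_{n+1}| ≈ C|e_n|^1.618.

(b) With |e_n| = 10^(-4) and C = 2.67:
    |e_{n+1}| ≈ 2.67 × (10^(-4))^1.618 = 2.67 × 10^(-6.47)

(a) ≈ 1.618 (golden ratio); (b) |e_{n+1}| ≈ 9.003e-07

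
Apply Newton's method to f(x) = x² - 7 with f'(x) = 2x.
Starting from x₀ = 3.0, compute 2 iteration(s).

f(x) = x² - 7
f'(x) = 2x
x₀ = 3.0

Newton-Raphson formula: x_{n+1} = x_n - f(x_n)/f'(x_n)

Iteration 1:
  f(3.000000) = 2.000000
  f'(3.000000) = 6.000000
  x_1 = 3.000000 - 2.000000/6.000000 = 2.666667
Iteration 2:
  f(2.666667) = 0.111111
  f'(2.666667) = 5.333333
  x_2 = 2.666667 - 0.111111/5.333333 = 2.645833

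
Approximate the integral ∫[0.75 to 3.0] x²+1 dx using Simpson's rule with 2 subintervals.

f(x) = x²+1
a = 0.75, b = 3.0, n = 2
h = (b - a)/n = 1.125000

Simpson's rule: (h/3)[f(x₀) + 4f(x₁) + 2f(x₂) + ... + f(xₙ)]

x_0 = 0.7500, f(x_0) = 1.562500, coefficient = 1
x_1 = 1.8750, f(x_1) = 4.515625, coefficient = 4
x_2 = 3.0000, f(x_2) = 10.000000, coefficient = 1

I ≈ (1.125000/3) × 29.625000 = 11.109375
Exact value: 11.109375
Error: 0.000000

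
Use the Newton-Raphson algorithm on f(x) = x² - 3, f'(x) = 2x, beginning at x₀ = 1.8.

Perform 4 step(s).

f(x) = x² - 3
f'(x) = 2x
x₀ = 1.8

Newton-Raphson formula: x_{n+1} = x_n - f(x_n)/f'(x_n)

Iteration 1:
  f(1.800000) = 0.240000
  f'(1.800000) = 3.600000
  x_1 = 1.800000 - 0.240000/3.600000 = 1.733333
Iteration 2:
  f(1.733333) = 0.004444
  f'(1.733333) = 3.466667
  x_2 = 1.733333 - 0.004444/3.466667 = 1.732051
Iteration 3:
  f(1.732051) = 0.000002
  f'(1.732051) = 3.464103
  x_3 = 1.732051 - 0.000002/3.464103 = 1.732051
Iteration 4:
  f(1.732051) = 0.000000
  f'(1.732051) = 3.464102
  x_4 = 1.732051 - 0.000000/3.464102 = 1.732051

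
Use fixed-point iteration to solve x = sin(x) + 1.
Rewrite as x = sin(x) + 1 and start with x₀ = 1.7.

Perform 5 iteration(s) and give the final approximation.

Equation: x = sin(x) + 1
Fixed-point form: x = sin(x) + 1
x₀ = 1.7

x_1 = g(1.700000) = 1.991665
x_2 = g(1.991665) = 1.912734
x_3 = g(1.912734) = 1.942107
x_4 = g(1.942107) = 1.931853
x_5 = g(1.931853) = 1.935524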